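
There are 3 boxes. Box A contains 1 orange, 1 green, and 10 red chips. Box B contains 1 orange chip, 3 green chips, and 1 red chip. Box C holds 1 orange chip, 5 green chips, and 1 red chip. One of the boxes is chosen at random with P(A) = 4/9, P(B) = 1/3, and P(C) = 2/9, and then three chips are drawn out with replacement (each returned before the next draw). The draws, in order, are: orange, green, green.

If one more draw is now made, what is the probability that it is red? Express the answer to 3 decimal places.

0.181

For each hypothesis, P(data | H) works out to: P(data | box A) = (1/12)(1/12)(1/12) = 0.0005787; P(data | box B) = (1/5)(3/5)(3/5) = 0.072; P(data | box C) = (1/7)(5/7)(5/7) = 0.072886.
The prior-weighted likelihoods are 4/9 · 0.0005787 = 0.0002572, 1/3 · 0.072 = 0.024, 2/9 · 0.072886 = 0.016197; these sum to 0.040454.
Normalising, the posterior is P(box A | data) = 0.0063579, P(box B | data) = 0.59326, P(box C | data) = 0.40038.
So P(red next | data) = Σ P(red next | H) P(H | data) = (5/6)(0.0063579) + (1/5)(0.59326) + (1/7)(0.40038) = 0.18115.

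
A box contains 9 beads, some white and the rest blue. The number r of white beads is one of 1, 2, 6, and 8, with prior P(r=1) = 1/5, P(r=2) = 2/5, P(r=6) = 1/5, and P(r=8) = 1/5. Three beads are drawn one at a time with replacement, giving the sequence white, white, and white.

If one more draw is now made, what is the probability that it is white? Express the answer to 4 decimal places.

0.8091

For each hypothesis, P(data | H) works out to: P(data | r = 1) = (1/9)(1/9)(1/9) = 0.0013717; P(data | r = 2) = (2/9)(2/9)(2/9) = 0.010974; P(data | r = 6) = (6/9)(6/9)(6/9) = 0.2963; P(data | r = 8) = (8/9)(8/9)(8/9) = 0.70233.
The prior-weighted likelihoods are 1/5 · 0.0013717 = 0.00027435, 2/5 · 0.010974 = 0.0043896, 1/5 · 0.2963 = 0.059259, 1/5 · 0.70233 = 0.14047; with total 0.20439.
Dividing through by the total gives posterior P(r = 1 | data) = 0.0013423, P(r = 2 | data) = 0.021477, P(r = 6 | data) = 0.28993, P(r = 8 | data) = 0.68725.
So P(white next | data) = Σ P(white next | H) P(H | data) = (1/9)(0.0013423) + (2/9)(0.021477) + (2/3)(0.28993) + (8/9)(0.68725) = 0.8091.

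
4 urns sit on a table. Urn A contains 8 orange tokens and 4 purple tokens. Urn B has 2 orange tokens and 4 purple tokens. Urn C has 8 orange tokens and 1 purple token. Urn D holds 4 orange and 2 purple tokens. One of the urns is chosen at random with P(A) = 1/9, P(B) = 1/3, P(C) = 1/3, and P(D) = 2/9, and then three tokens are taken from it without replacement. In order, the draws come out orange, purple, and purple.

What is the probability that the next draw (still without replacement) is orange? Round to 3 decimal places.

Compute the likelihood of the observed sequence for each case: P(data | urn A) = (8/12)(4/11)(3/10) = 0.072727; P(data | urn B) = (2/6)(4/5)(3/4) = 0.2; P(data | urn C) = (8/9)(1/8)(0/7) = 0; P(data | urn D) = (4/6)(2/5)(1/4) = 0.066667.
Weighting by the prior gives 1/9 · 0.072727 = 0.0080808, 1/3 · 0.2 = 0.066667, 1/3 · 0 = 0, 2/9 · 0.066667 = 0.014815; these sum to 0.089562.
The posterior is then P(urn A | data) = 0.090226, P(urn B | data) = 0.74436, P(urn C | data) = 0, P(urn D | data) = 0.16541.
Averaging over the posterior, P(orange next | data) = (7/9)(0.090226) + (1/3)(0.74436) + (1)(0.16541) = 0.48371.

0.484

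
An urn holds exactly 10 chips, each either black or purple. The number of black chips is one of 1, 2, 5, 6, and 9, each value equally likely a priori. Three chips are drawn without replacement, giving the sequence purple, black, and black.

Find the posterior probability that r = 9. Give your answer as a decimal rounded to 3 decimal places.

The likelihood of the observed sequence under each hypothesis: P(data | r = 1) = (9/10)(1/9)(0/8) = 0; P(data | r = 2) = (8/10)(2/9)(1/8) = 1/45; P(data | r = 5) = (5/10)(5/9)(4/8) = 5/36; P(data | r = 6) = (4/10)(6/9)(5/8) = 1/6; P(data | r = 9) = (1/10)(9/9)(8/8) = 1/10.
Weighting by the prior gives 1/5 · 0 = 0, 1/5 · 1/45 = 1/225, 1/5 · 5/36 = 1/36, 1/5 · 1/6 = 1/30, 1/5 · 1/10 = 1/50; with total 77/900.
Hence P(r = 9 | data) = (1/50) / (77/900) = 18/77.

0.234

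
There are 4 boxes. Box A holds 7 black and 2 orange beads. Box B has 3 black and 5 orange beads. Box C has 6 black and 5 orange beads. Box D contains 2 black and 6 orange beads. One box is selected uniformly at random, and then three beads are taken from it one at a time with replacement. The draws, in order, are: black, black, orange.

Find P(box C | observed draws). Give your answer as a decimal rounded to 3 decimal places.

The likelihood of the observed sequence under each hypothesis: P(data | box A) = (7/9)(7/9)(2/9) = 0.13443; P(data | box B) = (3/8)(3/8)(5/8) = 0.087891; P(data | box C) = (6/11)(6/11)(5/11) = 0.13524; P(data | box D) = (2/8)(2/8)(6/8) = 0.046875.
The prior-weighted likelihoods are 1/4 · 0.13443 = 0.033608, 1/4 · 0.087891 = 0.021973, 1/4 · 0.13524 = 0.033809, 1/4 · 0.046875 = 0.011719; these sum to 0.10111.
Hence P(box C | data) = (0.033809) / (0.10111) = 0.33439.

0.334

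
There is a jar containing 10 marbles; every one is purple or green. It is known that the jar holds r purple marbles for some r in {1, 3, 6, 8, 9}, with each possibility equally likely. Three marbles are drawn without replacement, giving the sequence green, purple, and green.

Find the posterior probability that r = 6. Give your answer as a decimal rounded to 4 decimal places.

0.2517

The likelihood of the observed sequence under each hypothesis: P(data | r = 1) = (9/10)(1/9)(8/8) = 0.1; P(data | r = 3) = (7/10)(3/9)(6/8) = 0.175; P(data | r = 6) = (4/10)(6/9)(3/8) = 0.1; P(data | r = 8) = (2/10)(8/9)(1/8) = 0.022222; P(data | r = 9) = (1/10)(9/9)(0/8) = 0.
The prior-weighted likelihoods are 1/5 · 0.1 = 0.02, 1/5 · 0.175 = 0.035, 1/5 · 0.1 = 0.02, 1/5 · 0.022222 = 0.0044444, 1/5 · 0 = 0; these sum to 0.079444.
Hence P(r = 6 | data) = (0.02) / (0.079444) = 0.25175.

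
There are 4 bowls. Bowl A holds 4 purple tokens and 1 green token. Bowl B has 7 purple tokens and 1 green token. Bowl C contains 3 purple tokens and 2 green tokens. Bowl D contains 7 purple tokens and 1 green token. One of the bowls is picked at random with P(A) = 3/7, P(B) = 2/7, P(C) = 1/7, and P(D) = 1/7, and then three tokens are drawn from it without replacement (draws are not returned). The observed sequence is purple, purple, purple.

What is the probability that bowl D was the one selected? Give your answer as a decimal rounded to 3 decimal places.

0.197

The likelihood of the observed sequence under each hypothesis: P(data | bowl A) = (4/5)(3/4)(2/3) = 2/5; P(data | bowl B) = (7/8)(6/7)(5/6) = 5/8; P(data | bowl C) = (3/5)(2/4)(1/3) = 1/10; P(data | bowl D) = (7/8)(6/7)(5/6) = 5/8.
Multiplying each by its prior: 3/7 · 2/5 = 6/35, 2/7 · 5/8 = 5/28, 1/7 · 1/10 = 1/70, 1/7 · 5/8 = 5/56; these sum to 127/280.
Hence P(bowl D | data) = (5/56) / (127/280) = 25/127.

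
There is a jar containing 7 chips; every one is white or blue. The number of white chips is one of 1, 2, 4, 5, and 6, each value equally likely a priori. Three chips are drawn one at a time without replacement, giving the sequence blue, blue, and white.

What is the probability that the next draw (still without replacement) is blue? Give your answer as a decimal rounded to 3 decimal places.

Under each hypothesis, the probability of the observed sequence is: P(data | r = 1) = (6/7)(5/6)(1/5) = 1/7; P(data | r = 2) = (5/7)(4/6)(2/5) = 4/21; P(data | r = 4) = (3/7)(2/6)(4/5) = 4/35; P(data | r = 5) = (2/7)(1/6)(5/5) = 1/21; P(data | r = 6) = (1/7)(0/6) = 0.
Multiplying each by its prior: 1/5 · 1/7 = 1/35, 1/5 · 4/21 = 4/105, 1/5 · 4/35 = 4/175, 1/5 · 1/21 = 1/105, 1/5 · 0 = 0; summing to 52/525.
Dividing through by the total gives posterior P(r = 1 | data) = 15/52, P(r = 2 | data) = 5/13, P(r = 4 | data) = 3/13, P(r = 5 | data) = 5/52, P(r = 6 | data) = 0.
Averaging over the posterior, P(blue next | data) = (1)(15/52) + (3/4)(5/13) + (1/4)(3/13) + (0)(5/52) = 33/52.

0.635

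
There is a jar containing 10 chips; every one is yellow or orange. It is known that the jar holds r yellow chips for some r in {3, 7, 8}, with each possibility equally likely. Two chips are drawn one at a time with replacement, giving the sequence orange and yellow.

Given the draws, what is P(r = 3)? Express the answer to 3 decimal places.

0.362

The likelihood of the observed sequence under each hypothesis: P(data | r = 3) = (7/10)(3/10) = 21/100; P(data | r = 7) = (3/10)(7/10) = 21/100; P(data | r = 8) = (2/10)(8/10) = 4/25.
The prior-weighted likelihoods are 1/3 · 21/100 = 7/100, 1/3 · 21/100 = 7/100, 1/3 · 4/25 = 4/75; with total 29/150.
So P(r = 3 | data) = (7/100) / (29/150) = 21/58.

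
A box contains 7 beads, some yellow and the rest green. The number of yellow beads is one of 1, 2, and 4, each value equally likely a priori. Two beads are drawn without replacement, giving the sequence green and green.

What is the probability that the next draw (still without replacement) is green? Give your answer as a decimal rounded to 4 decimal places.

0.6643

For each hypothesis, P(data | H) works out to: P(data | r = 1) = (6/7)(5/6) = 5/7; P(data | r = 2) = (5/7)(4/6) = 10/21; P(data | r = 4) = (3/7)(2/6) = 1/7.
The prior-weighted likelihoods are 1/3 · 5/7 = 5/21, 1/3 · 10/21 = 10/63, 1/3 · 1/7 = 1/21; with total 4/9.
The posterior is then P(r = 1 | data) = 15/28, P(r = 2 | data) = 5/14, P(r = 4 | data) = 3/28.
The predictive probability is P(green next | data) = (4/5)(15/28) + (3/5)(5/14) + (1/5)(3/28) = 93/140.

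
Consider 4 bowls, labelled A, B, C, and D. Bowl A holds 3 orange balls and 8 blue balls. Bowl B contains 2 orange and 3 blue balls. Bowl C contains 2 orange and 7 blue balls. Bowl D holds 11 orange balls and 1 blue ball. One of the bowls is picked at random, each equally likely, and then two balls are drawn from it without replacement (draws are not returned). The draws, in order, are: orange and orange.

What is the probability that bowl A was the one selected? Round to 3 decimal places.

For each hypothesis, P(data | H) works out to: P(data | bowl A) = (3/11)(2/10) = 0.054545; P(data | bowl B) = (2/5)(1/4) = 0.1; P(data | bowl C) = (2/9)(1/8) = 0.027778; P(data | bowl D) = (11/12)(10/11) = 0.83333.
Multiplying each by its prior: 1/4 · 0.054545 = 0.013636, 1/4 · 0.1 = 0.025, 1/4 · 0.027778 = 0.0069444, 1/4 · 0.83333 = 0.20833; summing to 0.25391.
By Bayes' rule, P(bowl A | data) = (0.013636) / (0.25391) = 0.053705.

0.054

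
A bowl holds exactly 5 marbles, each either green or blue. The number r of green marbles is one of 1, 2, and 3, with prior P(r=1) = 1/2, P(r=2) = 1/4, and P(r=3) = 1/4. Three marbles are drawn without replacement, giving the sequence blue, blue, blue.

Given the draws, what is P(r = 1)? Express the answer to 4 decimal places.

The likelihood of the observed sequence under each hypothesis: P(data | r = 1) = (4/5)(3/4)(2/3) = 2/5; P(data | r = 2) = (3/5)(2/4)(1/3) = 1/10; P(data | r = 3) = (2/5)(1/4)(0/3) = 0.
Weighting by the prior gives 1/2 · 2/5 = 1/5, 1/4 · 1/10 = 1/40, 1/4 · 0 = 0; with total 9/40.
Therefore the posterior P(r = 1 | data) = (1/5) / (9/40) = 8/9.

0.8889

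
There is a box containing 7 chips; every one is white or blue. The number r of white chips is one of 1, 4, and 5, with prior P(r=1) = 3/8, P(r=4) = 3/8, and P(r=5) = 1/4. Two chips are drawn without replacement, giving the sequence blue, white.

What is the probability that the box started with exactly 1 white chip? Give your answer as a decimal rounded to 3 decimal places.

For each hypothesis, P(data | H) works out to: P(data | r = 1) = (6/7)(1/6) = 1/7; P(data | r = 4) = (3/7)(4/6) = 2/7; P(data | r = 5) = (2/7)(5/6) = 5/21.
The prior-weighted likelihoods are 3/8 · 1/7 = 3/56, 3/8 · 2/7 = 3/28, 1/4 · 5/21 = 5/84; summing to 37/168.
Hence P(r = 1 | data) = (3/56) / (37/168) = 9/37.

0.243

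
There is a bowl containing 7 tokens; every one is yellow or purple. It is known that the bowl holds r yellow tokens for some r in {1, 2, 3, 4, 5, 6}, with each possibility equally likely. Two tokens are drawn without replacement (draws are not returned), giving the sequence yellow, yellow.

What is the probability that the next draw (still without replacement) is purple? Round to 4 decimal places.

For each hypothesis, P(data | H) works out to: P(data | r = 1) = (1/7)(0/6) = 0; P(data | r = 2) = (2/7)(1/6) = 1/21; P(data | r = 3) = (3/7)(2/6) = 1/7; P(data | r = 4) = (4/7)(3/6) = 2/7; P(data | r = 5) = (5/7)(4/6) = 10/21; P(data | r = 6) = (6/7)(5/6) = 5/7.
Multiplying each by its prior: 1/6 · 0 = 0, 1/6 · 1/21 = 1/126, 1/6 · 1/7 = 1/42, 1/6 · 2/7 = 1/21, 1/6 · 10/21 = 5/63, 1/6 · 5/7 = 5/42; these sum to 5/18.
The posterior is then P(r = 1 | data) = 0, P(r = 2 | data) = 1/35, P(r = 3 | data) = 3/35, P(r = 4 | data) = 6/35, P(r = 5 | data) = 2/7, P(r = 6 | data) = 3/7.
The predictive probability is P(purple next | data) = (1)(1/35) + (4/5)(3/35) + (3/5)(6/35) + (2/5)(2/7) + (1/5)(3/7) = 2/5.

0.4000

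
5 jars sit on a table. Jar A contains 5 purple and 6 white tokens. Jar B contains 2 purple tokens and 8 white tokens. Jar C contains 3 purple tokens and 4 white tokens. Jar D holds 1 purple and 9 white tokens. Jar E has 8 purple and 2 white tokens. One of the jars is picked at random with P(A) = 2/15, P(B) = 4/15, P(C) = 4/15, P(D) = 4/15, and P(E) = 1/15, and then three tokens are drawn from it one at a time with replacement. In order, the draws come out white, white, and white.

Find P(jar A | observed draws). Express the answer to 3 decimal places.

For each hypothesis, P(data | H) works out to: P(data | jar A) = (6/11)(6/11)(6/11) = 0.16228; P(data | jar B) = (8/10)(8/10)(8/10) = 0.512; P(data | jar C) = (4/7)(4/7)(4/7) = 0.18659; P(data | jar D) = (9/10)(9/10)(9/10) = 0.729; P(data | jar E) = (2/10)(2/10)(2/10) = 0.008.
Multiplying each by its prior: 2/15 · 0.16228 = 0.021638, 4/15 · 0.512 = 0.13653, 4/15 · 0.18659 = 0.049757, 4/15 · 0.729 = 0.1944, 1/15 · 0.008 = 0.00053333; these sum to 0.40286.
Hence P(jar A | data) = (0.021638) / (0.40286) = 0.05371.

0.054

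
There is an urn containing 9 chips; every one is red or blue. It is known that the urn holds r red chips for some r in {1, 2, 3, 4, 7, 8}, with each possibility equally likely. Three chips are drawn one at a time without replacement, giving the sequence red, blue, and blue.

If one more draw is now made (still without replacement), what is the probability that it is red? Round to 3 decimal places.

0.302

The likelihood of the observed sequence under each hypothesis: P(data | r = 1) = (1/9)(8/8)(7/7) = 1/9; P(data | r = 2) = (2/9)(7/8)(6/7) = 1/6; P(data | r = 3) = (3/9)(6/8)(5/7) = 5/28; P(data | r = 4) = (4/9)(5/8)(4/7) = 10/63; P(data | r = 7) = (7/9)(2/8)(1/7) = 1/36; P(data | r = 8) = (8/9)(1/8)(0/7) = 0.
The prior-weighted likelihoods are 1/6 · 1/9 = 1/54, 1/6 · 1/6 = 1/36, 1/6 · 5/28 = 5/168, 1/6 · 10/63 = 5/189, 1/6 · 1/36 = 1/216, 1/6 · 0 = 0; these sum to 3/28.
Normalising, the posterior is P(r = 1 | data) = 14/81, P(r = 2 | data) = 7/27, P(r = 3 | data) = 5/18, P(r = 4 | data) = 20/81, P(r = 7 | data) = 7/162, P(r = 8 | data) = 0.
Averaging over the posterior, P(red next | data) = (0)(14/81) + (1/6)(7/27) + (1/3)(5/18) + (1/2)(20/81) + (1)(7/162) = 49/162.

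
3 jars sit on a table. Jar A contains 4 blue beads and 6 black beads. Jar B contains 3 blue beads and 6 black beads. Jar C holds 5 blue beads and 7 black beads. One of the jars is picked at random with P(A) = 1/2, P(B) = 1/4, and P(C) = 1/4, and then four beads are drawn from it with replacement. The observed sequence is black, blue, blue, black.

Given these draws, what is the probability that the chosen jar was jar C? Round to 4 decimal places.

0.2641

For each hypothesis, P(data | H) works out to: P(data | jar A) = (6/10)(4/10)(4/10)(6/10) = 0.0576; P(data | jar B) = (6/9)(3/9)(3/9)(6/9) = 0.049383; P(data | jar C) = (7/12)(5/12)(5/12)(7/12) = 0.059076.
Weighting by the prior gives 1/2 · 0.0576 = 0.0288, 1/4 · 0.049383 = 0.012346, 1/4 · 0.059076 = 0.014769; summing to 0.055915.
So P(jar C | data) = (0.014769) / (0.055915) = 0.26413.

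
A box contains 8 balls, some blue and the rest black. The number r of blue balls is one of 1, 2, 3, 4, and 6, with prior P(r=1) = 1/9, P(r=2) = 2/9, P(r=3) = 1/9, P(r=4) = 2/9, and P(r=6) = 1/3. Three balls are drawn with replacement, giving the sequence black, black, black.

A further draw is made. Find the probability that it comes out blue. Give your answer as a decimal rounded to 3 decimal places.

The likelihood of the observed sequence under each hypothesis: P(data | r = 1) = (7/8)(7/8)(7/8) = 0.66992; P(data | r = 2) = (6/8)(6/8)(6/8) = 0.42188; P(data | r = 3) = (5/8)(5/8)(5/8) = 0.24414; P(data | r = 4) = (4/8)(4/8)(4/8) = 0.125; P(data | r = 6) = (2/8)(2/8)(2/8) = 0.015625.
The prior-weighted likelihoods are 1/9 · 0.66992 = 0.074436, 2/9 · 0.42188 = 0.09375, 1/9 · 0.24414 = 0.027127, 2/9 · 0.125 = 0.027778, 1/3 · 0.015625 = 0.0052083; these sum to 0.2283.
Dividing through by the total gives posterior P(r = 1 | data) = 0.32605, P(r = 2 | data) = 0.41065, P(r = 3 | data) = 0.11882, P(r = 4 | data) = 0.12167, P(r = 6 | data) = 0.022814.
Averaging over the posterior, P(blue next | data) = (1/8)(0.32605) + (1/4)(0.41065) + (3/8)(0.11882) + (1/2)(0.12167) + (3/4)(0.022814) = 0.26592.

0.266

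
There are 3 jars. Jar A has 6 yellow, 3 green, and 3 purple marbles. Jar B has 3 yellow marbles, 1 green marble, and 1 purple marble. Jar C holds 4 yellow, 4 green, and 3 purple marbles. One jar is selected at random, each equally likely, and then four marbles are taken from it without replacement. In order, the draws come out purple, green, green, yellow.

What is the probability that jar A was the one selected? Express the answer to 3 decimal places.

0.333

For each hypothesis, P(data | H) works out to: P(data | jar A) = (3/12)(3/11)(2/10)(6/9) = 1/110; P(data | jar B) = (1/5)(1/4)(0/3) = 0; P(data | jar C) = (3/11)(4/10)(3/9)(4/8) = 1/55.
The prior-weighted likelihoods are 1/3 · 1/110 = 1/330, 1/3 · 0 = 0, 1/3 · 1/55 = 1/165; these sum to 1/110.
By Bayes' rule, P(jar A | data) = (1/330) / (1/110) = 1/3.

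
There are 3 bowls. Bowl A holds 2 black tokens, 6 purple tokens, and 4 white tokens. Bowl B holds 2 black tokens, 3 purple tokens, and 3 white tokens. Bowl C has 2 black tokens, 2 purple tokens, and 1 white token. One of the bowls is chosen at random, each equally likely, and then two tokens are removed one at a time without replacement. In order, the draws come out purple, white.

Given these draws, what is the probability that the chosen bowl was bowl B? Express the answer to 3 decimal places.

Compute the likelihood of the observed sequence for each case: P(data | bowl A) = (6/12)(4/11) = 0.18182; P(data | bowl B) = (3/8)(3/7) = 0.16071; P(data | bowl C) = (2/5)(1/4) = 0.1.
Weighting by the prior gives 1/3 · 0.18182 = 0.060606, 1/3 · 0.16071 = 0.053571, 1/3 · 0.1 = 0.033333; summing to 0.14751.
So P(bowl B | data) = (0.053571) / (0.14751) = 0.36317.

0.363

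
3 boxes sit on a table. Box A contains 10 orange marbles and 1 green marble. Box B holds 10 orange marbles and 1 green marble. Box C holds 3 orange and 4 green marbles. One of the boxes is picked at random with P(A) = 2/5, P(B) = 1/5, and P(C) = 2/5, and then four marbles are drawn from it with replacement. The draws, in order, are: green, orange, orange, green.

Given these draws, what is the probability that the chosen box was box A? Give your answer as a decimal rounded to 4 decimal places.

For each hypothesis, P(data | H) works out to: P(data | box A) = (1/11)(10/11)(10/11)(1/11) = 0.0068301; P(data | box B) = (1/11)(10/11)(10/11)(1/11) = 0.0068301; P(data | box C) = (4/7)(3/7)(3/7)(4/7) = 0.059975.
Weighting by the prior gives 2/5 · 0.0068301 = 0.0027321, 1/5 · 0.0068301 = 0.001366, 2/5 · 0.059975 = 0.02399; with total 0.028088.
Hence P(box A | data) = (0.0027321) / (0.028088) = 0.097267.

0.0973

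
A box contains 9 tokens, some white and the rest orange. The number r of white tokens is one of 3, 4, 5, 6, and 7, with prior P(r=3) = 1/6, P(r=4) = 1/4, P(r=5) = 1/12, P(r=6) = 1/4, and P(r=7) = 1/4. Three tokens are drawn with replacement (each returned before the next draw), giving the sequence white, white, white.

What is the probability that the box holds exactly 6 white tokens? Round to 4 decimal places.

Under each hypothesis, the probability of the observed sequence is: P(data | r = 3) = (3/9)(3/9)(3/9) = 0.037037; P(data | r = 4) = (4/9)(4/9)(4/9) = 0.087791; P(data | r = 5) = (5/9)(5/9)(5/9) = 0.17147; P(data | r = 6) = (6/9)(6/9)(6/9) = 0.2963; P(data | r = 7) = (7/9)(7/9)(7/9) = 0.47051.
Multiplying each by its prior: 1/6 · 0.037037 = 0.0061728, 1/4 · 0.087791 = 0.021948, 1/12 · 0.17147 = 0.014289, 1/4 · 0.2963 = 0.074074, 1/4 · 0.47051 = 0.11763; these sum to 0.23411.
Therefore the posterior P(r = 6 | data) = (0.074074) / (0.23411) = 0.31641.

0.3164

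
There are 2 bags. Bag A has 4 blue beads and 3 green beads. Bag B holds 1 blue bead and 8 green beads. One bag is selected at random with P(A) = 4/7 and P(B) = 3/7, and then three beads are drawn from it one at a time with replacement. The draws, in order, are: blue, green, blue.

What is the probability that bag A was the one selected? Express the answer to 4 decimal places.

0.9445

For each hypothesis, P(data | H) works out to: P(data | bag A) = (4/7)(3/7)(4/7) = 0.13994; P(data | bag B) = (1/9)(8/9)(1/9) = 0.010974.
The prior-weighted likelihoods are 4/7 · 0.13994 = 0.079967, 3/7 · 0.010974 = 0.0047031; summing to 0.08467.
By Bayes' rule, P(bag A | data) = (0.079967) / (0.08467) = 0.94445.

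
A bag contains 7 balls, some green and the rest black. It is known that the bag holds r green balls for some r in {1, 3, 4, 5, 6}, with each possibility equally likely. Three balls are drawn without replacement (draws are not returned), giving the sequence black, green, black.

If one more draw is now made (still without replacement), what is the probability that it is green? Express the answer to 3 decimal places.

For each hypothesis, P(data | H) works out to: P(data | r = 1) = (6/7)(1/6)(5/5) = 1/7; P(data | r = 3) = (4/7)(3/6)(3/5) = 6/35; P(data | r = 4) = (3/7)(4/6)(2/5) = 4/35; P(data | r = 5) = (2/7)(5/6)(1/5) = 1/21; P(data | r = 6) = (1/7)(6/6)(0/5) = 0.
Weighting by the prior gives 1/5 · 1/7 = 1/35, 1/5 · 6/35 = 6/175, 1/5 · 4/35 = 4/175, 1/5 · 1/21 = 1/105, 1/5 · 0 = 0; summing to 2/21.
Normalising, the posterior is P(r = 1 | data) = 3/10, P(r = 3 | data) = 9/25, P(r = 4 | data) = 6/25, P(r = 5 | data) = 1/10, P(r = 6 | data) = 0.
The predictive probability is P(green next | data) = (0)(3/10) + (1/2)(9/25) + (3/4)(6/25) + (1)(1/10) = 23/50.

0.460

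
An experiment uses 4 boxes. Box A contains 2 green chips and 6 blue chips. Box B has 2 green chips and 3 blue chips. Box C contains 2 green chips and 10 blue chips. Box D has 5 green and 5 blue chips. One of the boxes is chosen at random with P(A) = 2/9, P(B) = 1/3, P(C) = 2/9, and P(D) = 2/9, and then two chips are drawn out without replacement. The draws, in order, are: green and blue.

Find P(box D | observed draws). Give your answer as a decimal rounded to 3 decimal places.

0.254

Under each hypothesis, the probability of the observed sequence is: P(data | box A) = (2/8)(6/7) = 0.21429; P(data | box B) = (2/5)(3/4) = 0.3; P(data | box C) = (2/12)(10/11) = 0.15152; P(data | box D) = (5/10)(5/9) = 0.27778.
The prior-weighted likelihoods are 2/9 · 0.21429 = 0.047619, 1/3 · 0.3 = 0.1, 2/9 · 0.15152 = 0.03367, 2/9 · 0.27778 = 0.061728; with total 0.24302.
By Bayes' rule, P(box D | data) = (0.061728) / (0.24302) = 0.25401.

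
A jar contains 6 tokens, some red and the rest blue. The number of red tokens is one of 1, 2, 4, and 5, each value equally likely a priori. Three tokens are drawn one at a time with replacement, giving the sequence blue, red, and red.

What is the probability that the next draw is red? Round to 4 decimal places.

0.6197

Compute the likelihood of the observed sequence for each case: P(data | r = 1) = (5/6)(1/6)(1/6) = 5/216; P(data | r = 2) = (4/6)(2/6)(2/6) = 2/27; P(data | r = 4) = (2/6)(4/6)(4/6) = 4/27; P(data | r = 5) = (1/6)(5/6)(5/6) = 25/216.
Multiplying each by its prior: 1/4 · 5/216 = 5/864, 1/4 · 2/27 = 1/54, 1/4 · 4/27 = 1/27, 1/4 · 25/216 = 25/864; these sum to 13/144.
Dividing through by the total gives posterior P(r = 1 | data) = 5/78, P(r = 2 | data) = 8/39, P(r = 4 | data) = 16/39, P(r = 5 | data) = 25/78.
Averaging over the posterior, P(red next | data) = (1/6)(5/78) + (1/3)(8/39) + (2/3)(16/39) + (5/6)(25/78) = 145/234.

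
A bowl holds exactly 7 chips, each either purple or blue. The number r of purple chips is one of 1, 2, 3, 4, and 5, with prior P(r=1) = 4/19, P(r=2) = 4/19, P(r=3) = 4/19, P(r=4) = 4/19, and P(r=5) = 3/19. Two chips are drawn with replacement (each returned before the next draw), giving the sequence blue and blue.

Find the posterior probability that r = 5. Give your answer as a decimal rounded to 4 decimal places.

The likelihood of the observed sequence under each hypothesis: P(data | r = 1) = (6/7)(6/7) = 36/49; P(data | r = 2) = (5/7)(5/7) = 25/49; P(data | r = 3) = (4/7)(4/7) = 16/49; P(data | r = 4) = (3/7)(3/7) = 9/49; P(data | r = 5) = (2/7)(2/7) = 4/49.
Multiplying each by its prior: 4/19 · 36/49 = 144/931, 4/19 · 25/49 = 100/931, 4/19 · 16/49 = 64/931, 4/19 · 9/49 = 36/931, 3/19 · 4/49 = 12/931; these sum to 356/931.
Hence P(r = 5 | data) = (12/931) / (356/931) = 3/89.

0.0337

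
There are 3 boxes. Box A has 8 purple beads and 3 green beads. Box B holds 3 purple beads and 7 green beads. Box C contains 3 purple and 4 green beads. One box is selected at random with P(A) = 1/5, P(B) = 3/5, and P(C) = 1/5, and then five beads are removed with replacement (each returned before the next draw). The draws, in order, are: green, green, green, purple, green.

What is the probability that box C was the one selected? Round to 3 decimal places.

0.172

The likelihood of the observed sequence under each hypothesis: P(data | box A) = (3/11)(3/11)(3/11)(8/11)(3/11) = 0.0040236; P(data | box B) = (7/10)(7/10)(7/10)(3/10)(7/10) = 0.07203; P(data | box C) = (4/7)(4/7)(4/7)(3/7)(4/7) = 0.045695.
The prior-weighted likelihoods are 1/5 · 0.0040236 = 0.00080471, 3/5 · 0.07203 = 0.043218, 1/5 · 0.045695 = 0.009139; summing to 0.053162.
Hence P(box C | data) = (0.009139) / (0.053162) = 0.17191.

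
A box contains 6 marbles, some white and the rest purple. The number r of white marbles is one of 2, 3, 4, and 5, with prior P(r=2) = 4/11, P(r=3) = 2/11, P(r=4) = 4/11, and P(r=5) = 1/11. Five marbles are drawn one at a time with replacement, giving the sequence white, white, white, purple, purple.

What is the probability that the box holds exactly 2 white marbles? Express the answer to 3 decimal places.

The likelihood of the observed sequence under each hypothesis: P(data | r = 2) = (2/6)(2/6)(2/6)(4/6)(4/6) = 0.016461; P(data | r = 3) = (3/6)(3/6)(3/6)(3/6)(3/6) = 0.03125; P(data | r = 4) = (4/6)(4/6)(4/6)(2/6)(2/6) = 0.032922; P(data | r = 5) = (5/6)(5/6)(5/6)(1/6)(1/6) = 0.016075.
The prior-weighted likelihoods are 4/11 · 0.016461 = 0.0059858, 2/11 · 0.03125 = 0.0056818, 4/11 · 0.032922 = 0.011972, 1/11 · 0.016075 = 0.0014614; these sum to 0.025101.
By Bayes' rule, P(r = 2 | data) = (0.0059858) / (0.025101) = 0.23847.

0.238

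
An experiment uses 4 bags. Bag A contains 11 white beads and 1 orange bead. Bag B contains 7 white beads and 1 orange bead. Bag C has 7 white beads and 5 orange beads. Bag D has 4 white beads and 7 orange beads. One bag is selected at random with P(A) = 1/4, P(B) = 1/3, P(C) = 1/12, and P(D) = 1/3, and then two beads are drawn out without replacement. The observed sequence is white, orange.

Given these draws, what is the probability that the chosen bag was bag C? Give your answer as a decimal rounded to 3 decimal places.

Under each hypothesis, the probability of the observed sequence is: P(data | bag A) = (11/12)(1/11) = 0.083333; P(data | bag B) = (7/8)(1/7) = 0.125; P(data | bag C) = (7/12)(5/11) = 0.26515; P(data | bag D) = (4/11)(7/10) = 0.25455.
Weighting by the prior gives 1/4 · 0.083333 = 0.020833, 1/3 · 0.125 = 0.041667, 1/12 · 0.26515 = 0.022096, 1/3 · 0.25455 = 0.084848; summing to 0.16944.
Therefore the posterior P(bag C | data) = (0.022096) / (0.16944) = 0.1304.

0.130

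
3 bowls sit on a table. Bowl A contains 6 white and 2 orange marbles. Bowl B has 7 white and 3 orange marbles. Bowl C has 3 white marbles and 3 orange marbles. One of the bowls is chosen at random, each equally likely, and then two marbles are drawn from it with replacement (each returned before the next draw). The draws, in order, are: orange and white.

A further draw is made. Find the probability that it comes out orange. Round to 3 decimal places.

Compute the likelihood of the observed sequence for each case: P(data | bowl A) = (2/8)(6/8) = 0.1875; P(data | bowl B) = (3/10)(7/10) = 0.21; P(data | bowl C) = (3/6)(3/6) = 0.25.
Multiplying each by its prior: 1/3 · 0.1875 = 0.0625, 1/3 · 0.21 = 0.07, 1/3 · 0.25 = 0.083333; with total 0.21583.
Normalising, the posterior is P(bowl A | data) = 0.28958, P(bowl B | data) = 0.32432, P(bowl C | data) = 0.3861.
So P(orange next | data) = Σ P(orange next | H) P(H | data) = (1/4)(0.28958) + (3/10)(0.32432) + (1/2)(0.3861) = 0.36274.

0.363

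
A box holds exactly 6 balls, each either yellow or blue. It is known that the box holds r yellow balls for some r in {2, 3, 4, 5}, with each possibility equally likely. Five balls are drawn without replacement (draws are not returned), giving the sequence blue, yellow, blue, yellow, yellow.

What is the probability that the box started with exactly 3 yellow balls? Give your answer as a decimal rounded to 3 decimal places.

Compute the likelihood of the observed sequence for each case: P(data | r = 2) = (4/6)(2/5)(3/4)(1/3)(0/2) = 0; P(data | r = 3) = (3/6)(3/5)(2/4)(2/3)(1/2) = 1/20; P(data | r = 4) = (2/6)(4/5)(1/4)(3/3)(2/2) = 1/15; P(data | r = 5) = (1/6)(5/5)(0/4) = 0.
Multiplying each by its prior: 1/4 · 0 = 0, 1/4 · 1/20 = 1/80, 1/4 · 1/15 = 1/60, 1/4 · 0 = 0; these sum to 7/240.
So P(r = 3 | data) = (1/80) / (7/240) = 3/7.

0.429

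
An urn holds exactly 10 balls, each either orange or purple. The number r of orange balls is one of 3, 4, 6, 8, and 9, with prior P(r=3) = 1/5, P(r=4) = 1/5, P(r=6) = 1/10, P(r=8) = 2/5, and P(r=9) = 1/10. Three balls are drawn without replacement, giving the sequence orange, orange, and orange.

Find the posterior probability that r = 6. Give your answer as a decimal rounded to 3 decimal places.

Under each hypothesis, the probability of the observed sequence is: P(data | r = 3) = (3/10)(2/9)(1/8) = 1/120; P(data | r = 4) = (4/10)(3/9)(2/8) = 1/30; P(data | r = 6) = (6/10)(5/9)(4/8) = 1/6; P(data | r = 8) = (8/10)(7/9)(6/8) = 7/15; P(data | r = 9) = (9/10)(8/9)(7/8) = 7/10.
The prior-weighted likelihoods are 1/5 · 1/120 = 1/600, 1/5 · 1/30 = 1/150, 1/10 · 1/6 = 1/60, 2/5 · 7/15 = 14/75, 1/10 · 7/10 = 7/100; these sum to 169/600.
So P(r = 6 | data) = (1/60) / (169/600) = 10/169.

0.059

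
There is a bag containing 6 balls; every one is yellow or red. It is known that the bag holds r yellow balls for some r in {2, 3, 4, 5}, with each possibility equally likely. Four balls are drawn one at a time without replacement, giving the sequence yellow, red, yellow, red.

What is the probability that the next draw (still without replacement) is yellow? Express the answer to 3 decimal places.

0.500

Under each hypothesis, the probability of the observed sequence is: P(data | r = 2) = (2/6)(4/5)(1/4)(3/3) = 1/15; P(data | r = 3) = (3/6)(3/5)(2/4)(2/3) = 1/10; P(data | r = 4) = (4/6)(2/5)(3/4)(1/3) = 1/15; P(data | r = 5) = (5/6)(1/5)(4/4)(0/3) = 0.
Multiplying each by its prior: 1/4 · 1/15 = 1/60, 1/4 · 1/10 = 1/40, 1/4 · 1/15 = 1/60, 1/4 · 0 = 0; these sum to 7/120.
The posterior is then P(r = 2 | data) = 2/7, P(r = 3 | data) = 3/7, P(r = 4 | data) = 2/7, P(r = 5 | data) = 0.
The predictive probability is P(yellow next | data) = (0)(2/7) + (1/2)(3/7) + (1)(2/7) = 1/2.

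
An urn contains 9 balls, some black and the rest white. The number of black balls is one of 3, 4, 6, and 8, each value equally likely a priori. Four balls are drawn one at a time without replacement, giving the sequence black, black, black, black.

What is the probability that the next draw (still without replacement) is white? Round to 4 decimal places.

0.2791

Under each hypothesis, the probability of the observed sequence is: P(data | r = 3) = (3/9)(2/8)(1/7)(0/6) = 0; P(data | r = 4) = (4/9)(3/8)(2/7)(1/6) = 1/126; P(data | r = 6) = (6/9)(5/8)(4/7)(3/6) = 5/42; P(data | r = 8) = (8/9)(7/8)(6/7)(5/6) = 5/9.
Multiplying each by its prior: 1/4 · 0 = 0, 1/4 · 1/126 = 1/504, 1/4 · 5/42 = 5/168, 1/4 · 5/9 = 5/36; summing to 43/252.
Dividing through by the total gives posterior P(r = 3 | data) = 0, P(r = 4 | data) = 1/86, P(r = 6 | data) = 15/86, P(r = 8 | data) = 35/43.
The predictive probability is P(white next | data) = (1)(1/86) + (3/5)(15/86) + (1/5)(35/43) = 12/43.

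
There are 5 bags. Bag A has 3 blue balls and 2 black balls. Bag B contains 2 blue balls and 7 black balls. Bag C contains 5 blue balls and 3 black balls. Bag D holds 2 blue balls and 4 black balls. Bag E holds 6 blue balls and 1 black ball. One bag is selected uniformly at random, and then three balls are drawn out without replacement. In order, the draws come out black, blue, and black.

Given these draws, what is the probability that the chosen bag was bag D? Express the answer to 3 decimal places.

Compute the likelihood of the observed sequence for each case: P(data | bag A) = (2/5)(3/4)(1/3) = 0.1; P(data | bag B) = (7/9)(2/8)(6/7) = 0.16667; P(data | bag C) = (3/8)(5/7)(2/6) = 0.089286; P(data | bag D) = (4/6)(2/5)(3/4) = 0.2; P(data | bag E) = (1/7)(6/6)(0/5) = 0.
The prior-weighted likelihoods are 1/5 · 0.1 = 0.02, 1/5 · 0.16667 = 0.033333, 1/5 · 0.089286 = 0.017857, 1/5 · 0.2 = 0.04, 1/5 · 0 = 0; these sum to 0.11119.
Hence P(bag D | data) = (0.04) / (0.11119) = 0.35974.

0.360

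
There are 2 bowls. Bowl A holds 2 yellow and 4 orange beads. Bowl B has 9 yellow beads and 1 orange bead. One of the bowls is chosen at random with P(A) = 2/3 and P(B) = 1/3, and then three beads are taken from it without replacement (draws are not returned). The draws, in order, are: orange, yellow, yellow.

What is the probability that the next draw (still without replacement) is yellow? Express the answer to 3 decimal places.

0.429

For each hypothesis, P(data | H) works out to: P(data | bowl A) = (4/6)(2/5)(1/4) = 1/15; P(data | bowl B) = (1/10)(9/9)(8/8) = 1/10.
Multiplying each by its prior: 2/3 · 1/15 = 2/45, 1/3 · 1/10 = 1/30; summing to 7/90.
Dividing through by the total gives posterior P(bowl A | data) = 4/7, P(bowl B | data) = 3/7.
The predictive probability is P(yellow next | data) = (0)(4/7) + (1)(3/7) = 3/7.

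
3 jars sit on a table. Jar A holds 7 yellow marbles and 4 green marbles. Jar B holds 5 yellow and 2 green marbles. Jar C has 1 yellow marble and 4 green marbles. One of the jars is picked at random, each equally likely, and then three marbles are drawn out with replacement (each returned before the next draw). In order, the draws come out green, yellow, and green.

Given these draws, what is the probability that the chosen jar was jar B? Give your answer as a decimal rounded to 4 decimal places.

0.2156

The likelihood of the observed sequence under each hypothesis: P(data | jar A) = (4/11)(7/11)(4/11) = 0.084147; P(data | jar B) = (2/7)(5/7)(2/7) = 0.058309; P(data | jar C) = (4/5)(1/5)(4/5) = 0.128.
The prior-weighted likelihoods are 1/3 · 0.084147 = 0.028049, 1/3 · 0.058309 = 0.019436, 1/3 · 0.128 = 0.042667; these sum to 0.090152.
Hence P(jar B | data) = (0.019436) / (0.090152) = 0.2156.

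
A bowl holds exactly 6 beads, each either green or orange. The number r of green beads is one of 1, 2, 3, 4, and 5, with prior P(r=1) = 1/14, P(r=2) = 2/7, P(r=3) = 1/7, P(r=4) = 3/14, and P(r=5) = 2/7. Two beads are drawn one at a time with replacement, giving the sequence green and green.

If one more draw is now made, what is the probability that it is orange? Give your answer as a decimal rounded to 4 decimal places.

0.2905

Under each hypothesis, the probability of the observed sequence is: P(data | r = 1) = (1/6)(1/6) = 1/36; P(data | r = 2) = (2/6)(2/6) = 1/9; P(data | r = 3) = (3/6)(3/6) = 1/4; P(data | r = 4) = (4/6)(4/6) = 4/9; P(data | r = 5) = (5/6)(5/6) = 25/36.
Weighting by the prior gives 1/14 · 1/36 = 1/504, 2/7 · 1/9 = 2/63, 1/7 · 1/4 = 1/28, 3/14 · 4/9 = 2/21, 2/7 · 25/36 = 25/126; these sum to 61/168.
Dividing through by the total gives posterior P(r = 1 | data) = 0.0054645, P(r = 2 | data) = 0.087432, P(r = 3 | data) = 0.098361, P(r = 4 | data) = 0.2623, P(r = 5 | data) = 0.54645.
So P(orange next | data) = Σ P(orange next | H) P(H | data) = (5/6)(0.0054645) + (2/3)(0.087432) + (1/2)(0.098361) + (1/3)(0.2623) + (1/6)(0.54645) = 0.29053.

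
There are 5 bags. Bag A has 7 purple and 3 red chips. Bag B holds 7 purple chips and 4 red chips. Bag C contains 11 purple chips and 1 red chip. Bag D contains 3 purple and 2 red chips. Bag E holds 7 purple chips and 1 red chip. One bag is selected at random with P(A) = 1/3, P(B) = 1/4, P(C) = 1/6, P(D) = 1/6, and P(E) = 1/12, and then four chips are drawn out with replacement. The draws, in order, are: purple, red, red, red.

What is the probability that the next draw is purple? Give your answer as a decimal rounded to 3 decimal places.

0.647

Under each hypothesis, the probability of the observed sequence is: P(data | bag A) = (7/10)(3/10)(3/10)(3/10) = 0.0189; P(data | bag B) = (7/11)(4/11)(4/11)(4/11) = 0.030599; P(data | bag C) = (11/12)(1/12)(1/12)(1/12) = 0.00053048; P(data | bag D) = (3/5)(2/5)(2/5)(2/5) = 0.0384; P(data | bag E) = (7/8)(1/8)(1/8)(1/8) = 0.001709.
Weighting by the prior gives 1/3 · 0.0189 = 0.0063, 1/4 · 0.030599 = 0.0076498, 1/6 · 0.00053048 = 8.8413e-05, 1/6 · 0.0384 = 0.0064, 1/12 · 0.001709 = 0.00014242; with total 0.020581.
Normalising, the posterior is P(bag A | data) = 0.30611, P(bag B | data) = 0.3717, P(bag C | data) = 0.0042959, P(bag D | data) = 0.31097, P(bag E | data) = 0.0069199.
Averaging over the posterior, P(purple next | data) = (7/10)(0.30611) + (7/11)(0.3717) + (11/12)(0.0042959) + (3/5)(0.31097) + (7/8)(0.0069199) = 0.64739.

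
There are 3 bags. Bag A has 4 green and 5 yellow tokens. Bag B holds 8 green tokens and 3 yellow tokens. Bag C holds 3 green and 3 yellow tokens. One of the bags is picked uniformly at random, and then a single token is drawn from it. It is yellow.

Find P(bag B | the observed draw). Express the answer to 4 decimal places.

For each hypothesis, P(data | H) works out to: P(data | bag A) = (5/9) = 5/9; P(data | bag B) = (3/11) = 3/11; P(data | bag C) = (3/6) = 1/2.
Weighting by the prior gives 1/3 · 5/9 = 5/27, 1/3 · 3/11 = 1/11, 1/3 · 1/2 = 1/6; these sum to 263/594.
Therefore the posterior P(bag B | data) = (1/11) / (263/594) = 54/263.

0.2053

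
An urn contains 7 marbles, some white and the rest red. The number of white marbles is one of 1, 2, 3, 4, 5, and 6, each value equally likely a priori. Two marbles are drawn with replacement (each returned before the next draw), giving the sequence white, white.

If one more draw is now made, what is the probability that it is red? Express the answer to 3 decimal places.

Under each hypothesis, the probability of the observed sequence is: P(data | r = 1) = (1/7)(1/7) = 1/49; P(data | r = 2) = (2/7)(2/7) = 4/49; P(data | r = 3) = (3/7)(3/7) = 9/49; P(data | r = 4) = (4/7)(4/7) = 16/49; P(data | r = 5) = (5/7)(5/7) = 25/49; P(data | r = 6) = (6/7)(6/7) = 36/49.
Multiplying each by its prior: 1/6 · 1/49 = 1/294, 1/6 · 4/49 = 2/147, 1/6 · 9/49 = 3/98, 1/6 · 16/49 = 8/147, 1/6 · 25/49 = 25/294, 1/6 · 36/49 = 6/49; these sum to 13/42.
Dividing through by the total gives posterior P(r = 1 | data) = 1/91, P(r = 2 | data) = 4/91, P(r = 3 | data) = 9/91, P(r = 4 | data) = 16/91, P(r = 5 | data) = 25/91, P(r = 6 | data) = 36/91.
So P(red next | data) = Σ P(red next | H) P(H | data) = (6/7)(1/91) + (5/7)(4/91) + (4/7)(9/91) + (3/7)(16/91) + (2/7)(25/91) + (1/7)(36/91) = 4/13.

0.308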